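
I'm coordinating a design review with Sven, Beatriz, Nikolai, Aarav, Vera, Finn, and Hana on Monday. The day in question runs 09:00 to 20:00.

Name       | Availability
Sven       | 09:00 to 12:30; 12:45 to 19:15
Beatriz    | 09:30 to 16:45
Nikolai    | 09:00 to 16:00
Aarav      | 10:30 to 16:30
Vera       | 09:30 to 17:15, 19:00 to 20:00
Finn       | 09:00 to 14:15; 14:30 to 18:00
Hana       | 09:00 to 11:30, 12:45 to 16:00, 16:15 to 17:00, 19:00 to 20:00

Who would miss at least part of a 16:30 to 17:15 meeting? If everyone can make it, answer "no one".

Sven: free for 16:30-17:15. Beatriz: not fully free for 16:30-17:15. Nikolai: not fully free for 16:30-17:15. Aarav: not fully free for 16:30-17:15. Vera: free for 16:30-17:15. Finn: free for 16:30-17:15. Hana: not fully free for 16:30-17:15.

Aarav, Beatriz, Hana, Nikolai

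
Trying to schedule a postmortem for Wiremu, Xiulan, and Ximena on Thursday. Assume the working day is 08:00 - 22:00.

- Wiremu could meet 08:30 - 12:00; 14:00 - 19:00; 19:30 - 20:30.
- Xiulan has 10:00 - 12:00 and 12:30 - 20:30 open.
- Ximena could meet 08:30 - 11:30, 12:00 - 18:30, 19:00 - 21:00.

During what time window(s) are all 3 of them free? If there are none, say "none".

10:00-11:30, 14:00-18:30, 19:30-20:30

Wiremu ∩ Xiulan: 10:00-12:00, 14:00-19:00, 19:30-20:30.
Wiremu ∩ Xiulan ∩ Ximena: 10:00-11:30, 14:00-18:30, 19:30-20:30.
So the common availability across everyone is 10:00-11:30, 14:00-18:30, 19:30-20:30.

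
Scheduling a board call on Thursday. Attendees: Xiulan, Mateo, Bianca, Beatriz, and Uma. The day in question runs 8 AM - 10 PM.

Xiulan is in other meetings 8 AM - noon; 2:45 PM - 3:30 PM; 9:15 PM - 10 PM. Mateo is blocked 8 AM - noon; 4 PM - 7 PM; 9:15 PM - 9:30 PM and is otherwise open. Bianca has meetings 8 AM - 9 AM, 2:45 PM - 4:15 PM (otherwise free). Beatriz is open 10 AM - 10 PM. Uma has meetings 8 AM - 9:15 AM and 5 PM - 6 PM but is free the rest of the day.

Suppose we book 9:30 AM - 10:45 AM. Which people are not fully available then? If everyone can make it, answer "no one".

Beatriz, Mateo, Xiulan

Xiulan free: 12:00-14:45, 15:30-21:15 (invert busy blocks within the working day).
Mateo free: 12:00-16:00, 19:00-21:15, 21:30-22:00 (invert busy blocks within the working day).
Bianca free: 09:00-14:45, 16:15-22:00 (invert busy blocks within the working day).
Beatriz free: 10:00-22:00.
Uma free: 09:15-17:00, 18:00-22:00 (invert busy blocks within the working day).
Xiulan: not fully free for 09:30-10:45. Mateo: not fully free for 09:30-10:45. Bianca: free for 09:30-10:45. Beatriz: not fully free for 09:30-10:45. Uma: free for 09:30-10:45.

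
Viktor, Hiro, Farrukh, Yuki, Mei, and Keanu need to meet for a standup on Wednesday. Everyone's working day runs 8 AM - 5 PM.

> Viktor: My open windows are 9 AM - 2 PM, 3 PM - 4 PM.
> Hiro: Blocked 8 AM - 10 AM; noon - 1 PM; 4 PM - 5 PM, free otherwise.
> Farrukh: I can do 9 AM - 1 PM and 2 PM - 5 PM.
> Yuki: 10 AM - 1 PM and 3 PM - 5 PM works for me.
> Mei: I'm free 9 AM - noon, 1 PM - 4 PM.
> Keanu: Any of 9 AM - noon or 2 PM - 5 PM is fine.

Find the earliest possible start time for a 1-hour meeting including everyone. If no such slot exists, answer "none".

Viktor free: 09:00-14:00, 15:00-16:00.
Hiro free: 10:00-12:00, 13:00-16:00 (invert busy blocks within the working day).
Farrukh free: 09:00-13:00, 14:00-17:00.
Yuki free: 10:00-13:00, 15:00-17:00.
Mei free: 09:00-12:00, 13:00-16:00.
Keanu free: 09:00-12:00, 14:00-17:00.
Viktor ∩ Hiro: 10:00-12:00, 13:00-14:00, 15:00-16:00.
Viktor ∩ Hiro ∩ Farrukh: 10:00-12:00, 15:00-16:00.
Viktor ∩ Hiro ∩ Farrukh ∩ Yuki: 10:00-12:00, 15:00-16:00.
Viktor ∩ Hiro ∩ Farrukh ∩ Yuki ∩ Mei: 10:00-12:00, 15:00-16:00.
Viktor ∩ Hiro ∩ Farrukh ∩ Yuki ∩ Mei ∩ Keanu: 10:00-12:00, 15:00-16:00.
The first common window of at least 60 minutes is 10:00-12:00, so the earliest start is 10:00.

10:00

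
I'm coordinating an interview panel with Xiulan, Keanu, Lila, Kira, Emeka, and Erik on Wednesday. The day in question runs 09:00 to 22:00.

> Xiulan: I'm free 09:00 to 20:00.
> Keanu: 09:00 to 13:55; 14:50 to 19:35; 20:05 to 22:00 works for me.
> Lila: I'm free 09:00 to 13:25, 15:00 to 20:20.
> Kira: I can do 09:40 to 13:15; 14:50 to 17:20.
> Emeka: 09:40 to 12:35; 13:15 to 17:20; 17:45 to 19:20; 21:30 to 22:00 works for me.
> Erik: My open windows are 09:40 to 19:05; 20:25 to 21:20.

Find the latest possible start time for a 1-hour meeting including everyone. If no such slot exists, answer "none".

Xiulan ∩ Keanu: 09:00-13:55, 14:50-19:35.
Xiulan ∩ Keanu ∩ Lila: 09:00-13:25, 15:00-19:35.
Xiulan ∩ Keanu ∩ Lila ∩ Kira: 09:40-13:15, 15:00-17:20.
Xiulan ∩ Keanu ∩ Lila ∩ Kira ∩ Emeka: 09:40-12:35, 15:00-17:20.
Xiulan ∩ Keanu ∩ Lila ∩ Kira ∩ Emeka ∩ Erik: 09:40-12:35, 15:00-17:20.
Those are the intersection windows.
The last common window of at least 60 minutes is 15:00-17:20; a 60-minute meeting can start as late as 16:20 and still end by 17:20.

16:20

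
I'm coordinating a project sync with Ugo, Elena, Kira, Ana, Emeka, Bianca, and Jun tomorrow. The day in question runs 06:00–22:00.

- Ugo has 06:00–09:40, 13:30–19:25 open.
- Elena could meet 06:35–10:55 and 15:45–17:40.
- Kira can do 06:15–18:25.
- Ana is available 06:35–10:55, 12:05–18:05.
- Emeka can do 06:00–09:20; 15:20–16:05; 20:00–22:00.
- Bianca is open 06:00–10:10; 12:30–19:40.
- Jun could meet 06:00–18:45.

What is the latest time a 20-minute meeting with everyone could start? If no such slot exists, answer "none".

Ugo ∩ Elena: 06:35-09:40, 15:45-17:40.
Ugo ∩ Elena ∩ Kira: 06:35-09:40, 15:45-17:40.
Ugo ∩ Elena ∩ Kira ∩ Ana: 06:35-09:40, 15:45-17:40.
Ugo ∩ Elena ∩ Kira ∩ Ana ∩ Emeka: 06:35-09:20, 15:45-16:05.
Ugo ∩ Elena ∩ Kira ∩ Ana ∩ Emeka ∩ Bianca: 06:35-09:20, 15:45-16:05.
Ugo ∩ Elena ∩ Kira ∩ Ana ∩ Emeka ∩ Bianca ∩ Jun: 06:35-09:20, 15:45-16:05.
The last common window of at least 20 minutes is 15:45-16:05; a 20-minute meeting can start as late as 15:45 and still end by 16:05.

15:45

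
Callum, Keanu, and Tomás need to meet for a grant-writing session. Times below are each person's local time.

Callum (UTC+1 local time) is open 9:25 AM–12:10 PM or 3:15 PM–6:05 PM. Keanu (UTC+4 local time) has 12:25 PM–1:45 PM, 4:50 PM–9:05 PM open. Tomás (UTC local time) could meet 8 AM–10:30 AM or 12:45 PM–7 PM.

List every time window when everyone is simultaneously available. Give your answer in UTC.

08:25-09:45, 14:15-17:05

Callum in UTC: 08:25-11:10, 14:15-17:05 (subtract 1h to convert from UTC+1).
Keanu in UTC: 08:25-09:45, 12:50-17:05 (subtract 4h to convert from UTC+4).
Tomás in UTC: 08:00-10:30, 12:45-19:00.
Callum ∩ Keanu: 08:25-09:45, 14:15-17:05.
Callum ∩ Keanu ∩ Tomás: 08:25-09:45, 14:15-17:05.
Those are the intersection windows.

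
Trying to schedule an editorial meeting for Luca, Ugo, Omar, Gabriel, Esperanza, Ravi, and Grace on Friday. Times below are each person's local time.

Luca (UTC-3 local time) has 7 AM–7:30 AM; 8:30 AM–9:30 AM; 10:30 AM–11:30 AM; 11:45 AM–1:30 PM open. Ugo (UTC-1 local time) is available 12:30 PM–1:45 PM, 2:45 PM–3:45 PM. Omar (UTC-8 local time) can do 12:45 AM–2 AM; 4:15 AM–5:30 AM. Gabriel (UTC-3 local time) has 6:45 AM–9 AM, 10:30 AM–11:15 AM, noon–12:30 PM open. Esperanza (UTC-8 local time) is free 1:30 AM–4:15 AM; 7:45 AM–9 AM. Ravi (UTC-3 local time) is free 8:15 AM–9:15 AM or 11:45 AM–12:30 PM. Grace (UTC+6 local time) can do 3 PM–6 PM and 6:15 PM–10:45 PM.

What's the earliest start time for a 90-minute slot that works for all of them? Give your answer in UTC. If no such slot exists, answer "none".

none

Luca in UTC: 10:00-10:30, 11:30-12:30, 13:30-14:30, 14:45-16:30 (add 3h to convert from UTC-3).
Ugo in UTC: 13:30-14:45, 15:45-16:45 (add 1h to convert from UTC-1).
Omar in UTC: 08:45-10:00, 12:15-13:30 (add 8h to convert from UTC-8).
Gabriel in UTC: 09:45-12:00, 13:30-14:15, 15:00-15:30 (add 3h to convert from UTC-3).
Esperanza in UTC: 09:30-12:15, 15:45-17:00 (add 8h to convert from UTC-8).
Ravi in UTC: 11:15-12:15, 14:45-15:30 (add 3h to convert from UTC-3).
Grace in UTC: 09:00-12:00, 12:15-16:45 (subtract 6h to convert from UTC+6).
Luca ∩ Ugo: 13:30-14:30, 15:45-16:30.
Luca ∩ Ugo ∩ Omar: ∅.
Luca ∩ Ugo ∩ Omar ∩ Gabriel: ∅.
Luca ∩ Ugo ∩ Omar ∩ Gabriel ∩ Esperanza: ∅.
Luca ∩ Ugo ∩ Omar ∩ Gabriel ∩ Esperanza ∩ Ravi: ∅.
Luca ∩ Ugo ∩ Omar ∩ Gabriel ∩ Esperanza ∩ Ravi ∩ Grace: ∅.
There is no time when everyone is free.
No common window is at least 90 minutes long.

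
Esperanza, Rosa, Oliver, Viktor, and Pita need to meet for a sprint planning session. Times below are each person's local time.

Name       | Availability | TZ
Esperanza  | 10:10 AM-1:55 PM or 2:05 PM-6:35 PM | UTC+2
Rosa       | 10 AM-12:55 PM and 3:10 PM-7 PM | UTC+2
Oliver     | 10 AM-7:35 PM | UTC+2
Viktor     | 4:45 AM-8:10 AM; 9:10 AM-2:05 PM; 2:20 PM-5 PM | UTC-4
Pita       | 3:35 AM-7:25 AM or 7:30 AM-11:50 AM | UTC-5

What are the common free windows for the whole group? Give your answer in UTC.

Esperanza in UTC: 08:10-11:55, 12:05-16:35 (subtract 2h to convert from UTC+2).
Rosa in UTC: 08:00-10:55, 13:10-17:00 (subtract 2h to convert from UTC+2).
Oliver in UTC: 08:00-17:35 (subtract 2h to convert from UTC+2).
Viktor in UTC: 08:45-12:10, 13:10-18:05, 18:20-21:00 (add 4h to convert from UTC-4).
Pita in UTC: 08:35-12:25, 12:30-16:50 (add 5h to convert from UTC-5).
Esperanza ∩ Rosa: 08:10-10:55, 13:10-16:35.
Esperanza ∩ Rosa ∩ Oliver: 08:10-10:55, 13:10-16:35.
Esperanza ∩ Rosa ∩ Oliver ∩ Viktor: 08:45-10:55, 13:10-16:35.
Esperanza ∩ Rosa ∩ Oliver ∩ Viktor ∩ Pita: 08:45-10:55, 13:10-16:35.

08:45-10:55, 13:10-16:35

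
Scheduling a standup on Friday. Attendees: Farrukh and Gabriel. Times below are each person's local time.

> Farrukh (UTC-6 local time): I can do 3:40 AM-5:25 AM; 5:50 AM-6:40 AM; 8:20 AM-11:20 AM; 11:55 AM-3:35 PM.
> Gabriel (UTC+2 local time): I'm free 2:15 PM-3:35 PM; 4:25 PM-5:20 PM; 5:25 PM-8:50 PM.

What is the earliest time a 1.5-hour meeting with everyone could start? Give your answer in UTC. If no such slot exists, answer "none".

Farrukh in UTC: 09:40-11:25, 11:50-12:40, 14:20-17:20, 17:55-21:35 (add 6h to convert from UTC-6).
Gabriel in UTC: 12:15-13:35, 14:25-15:20, 15:25-18:50 (subtract 2h to convert from UTC+2).
Farrukh ∩ Gabriel: 12:15-12:40, 14:25-15:20, 15:25-17:20, 17:55-18:50.
The first common window of at least 90 minutes is 15:25-17:20, so the earliest start is 15:25.

15:25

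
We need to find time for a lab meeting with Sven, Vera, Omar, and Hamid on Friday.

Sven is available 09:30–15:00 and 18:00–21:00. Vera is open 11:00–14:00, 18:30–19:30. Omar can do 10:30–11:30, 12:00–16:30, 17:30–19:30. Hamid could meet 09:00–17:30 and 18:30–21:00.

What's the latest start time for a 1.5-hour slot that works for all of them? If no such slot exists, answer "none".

Sven ∩ Vera: 11:00-14:00, 18:30-19:30.
Sven ∩ Vera ∩ Omar: 11:00-11:30, 12:00-14:00, 18:30-19:30.
Sven ∩ Vera ∩ Omar ∩ Hamid: 11:00-11:30, 12:00-14:00, 18:30-19:30.
The last common window of at least 90 minutes is 12:00-14:00; a 90-minute meeting can start as late as 12:30 and still end by 14:00.

12:30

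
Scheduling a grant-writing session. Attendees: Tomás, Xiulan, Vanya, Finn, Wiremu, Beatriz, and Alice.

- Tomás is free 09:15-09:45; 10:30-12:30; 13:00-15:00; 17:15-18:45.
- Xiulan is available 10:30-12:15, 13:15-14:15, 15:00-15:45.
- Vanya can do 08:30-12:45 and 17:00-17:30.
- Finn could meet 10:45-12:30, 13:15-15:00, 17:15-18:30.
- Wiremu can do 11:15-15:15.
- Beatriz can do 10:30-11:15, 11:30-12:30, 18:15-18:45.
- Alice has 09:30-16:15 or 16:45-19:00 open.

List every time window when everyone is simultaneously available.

Tomás ∩ Xiulan: 10:30-12:15, 13:15-14:15.
Tomás ∩ Xiulan ∩ Vanya: 10:30-12:15.
Tomás ∩ Xiulan ∩ Vanya ∩ Finn: 10:45-12:15.
Tomás ∩ Xiulan ∩ Vanya ∩ Finn ∩ Wiremu: 11:15-12:15.
Tomás ∩ Xiulan ∩ Vanya ∩ Finn ∩ Wiremu ∩ Beatriz: 11:30-12:15.
Tomás ∩ Xiulan ∩ Vanya ∩ Finn ∩ Wiremu ∩ Beatriz ∩ Alice: 11:30-12:15.

11:30-12:15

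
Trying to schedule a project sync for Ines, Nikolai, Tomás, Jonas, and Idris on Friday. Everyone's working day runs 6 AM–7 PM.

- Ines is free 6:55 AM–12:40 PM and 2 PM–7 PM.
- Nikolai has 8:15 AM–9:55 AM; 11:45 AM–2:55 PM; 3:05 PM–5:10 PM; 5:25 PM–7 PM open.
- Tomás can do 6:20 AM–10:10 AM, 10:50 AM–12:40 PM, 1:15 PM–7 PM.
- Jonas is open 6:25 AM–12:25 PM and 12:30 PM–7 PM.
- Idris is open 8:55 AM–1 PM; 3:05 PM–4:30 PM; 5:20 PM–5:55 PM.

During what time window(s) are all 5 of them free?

08:55-09:55, 11:45-12:25, 12:30-12:40, 15:05-16:30, 17:25-17:55

Ines ∩ Nikolai: 08:15-09:55, 11:45-12:40, 14:00-14:55, 15:05-17:10, 17:25-19:00.
Ines ∩ Nikolai ∩ Tomás: 08:15-09:55, 11:45-12:40, 14:00-14:55, 15:05-17:10, 17:25-19:00.
Ines ∩ Nikolai ∩ Tomás ∩ Jonas: 08:15-09:55, 11:45-12:25, 12:30-12:40, 14:00-14:55, 15:05-17:10, 17:25-19:00.
Ines ∩ Nikolai ∩ Tomás ∩ Jonas ∩ Idris: 08:55-09:55, 11:45-12:25, 12:30-12:40, 15:05-16:30, 17:25-17:55.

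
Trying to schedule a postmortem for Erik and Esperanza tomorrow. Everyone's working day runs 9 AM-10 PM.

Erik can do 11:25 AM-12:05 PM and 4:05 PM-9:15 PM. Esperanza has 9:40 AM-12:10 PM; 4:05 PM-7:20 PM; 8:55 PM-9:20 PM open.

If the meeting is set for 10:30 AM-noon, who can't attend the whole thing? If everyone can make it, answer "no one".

Erik: not fully free for 10:30-12:00. Esperanza: free for 10:30-12:00.

Erik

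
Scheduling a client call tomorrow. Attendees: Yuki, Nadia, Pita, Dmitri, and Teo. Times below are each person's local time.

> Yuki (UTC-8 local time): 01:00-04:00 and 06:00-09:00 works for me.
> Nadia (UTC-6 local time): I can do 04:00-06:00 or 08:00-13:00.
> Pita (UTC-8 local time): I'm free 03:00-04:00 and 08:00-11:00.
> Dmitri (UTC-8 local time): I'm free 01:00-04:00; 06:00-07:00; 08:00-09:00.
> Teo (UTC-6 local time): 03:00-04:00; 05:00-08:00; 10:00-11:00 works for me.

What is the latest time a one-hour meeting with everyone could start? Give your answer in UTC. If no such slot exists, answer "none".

16:00

Yuki in UTC: 09:00-12:00, 14:00-17:00 (add 8h to convert from UTC-8).
Nadia in UTC: 10:00-12:00, 14:00-19:00 (add 6h to convert from UTC-6).
Pita in UTC: 11:00-12:00, 16:00-19:00 (add 8h to convert from UTC-8).
Dmitri in UTC: 09:00-12:00, 14:00-15:00, 16:00-17:00 (add 8h to convert from UTC-8).
Teo in UTC: 09:00-10:00, 11:00-14:00, 16:00-17:00 (add 6h to convert from UTC-6).
Yuki ∩ Nadia: 10:00-12:00, 14:00-17:00.
Yuki ∩ Nadia ∩ Pita: 11:00-12:00, 16:00-17:00.
Yuki ∩ Nadia ∩ Pita ∩ Dmitri: 11:00-12:00, 16:00-17:00.
Yuki ∩ Nadia ∩ Pita ∩ Dmitri ∩ Teo: 11:00-12:00, 16:00-17:00.
The last common window of at least 60 minutes is 16:00-17:00; a 60-minute meeting can start as late as 16:00 and still end by 17:00.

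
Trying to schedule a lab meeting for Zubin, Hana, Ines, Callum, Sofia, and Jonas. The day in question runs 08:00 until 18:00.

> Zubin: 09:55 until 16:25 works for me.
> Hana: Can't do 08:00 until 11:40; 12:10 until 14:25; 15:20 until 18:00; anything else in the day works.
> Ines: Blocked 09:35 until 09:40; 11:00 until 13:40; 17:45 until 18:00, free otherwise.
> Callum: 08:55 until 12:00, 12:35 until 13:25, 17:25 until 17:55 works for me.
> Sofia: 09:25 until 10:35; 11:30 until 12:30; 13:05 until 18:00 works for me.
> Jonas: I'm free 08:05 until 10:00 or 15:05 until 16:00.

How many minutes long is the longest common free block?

Zubin free: 09:55-16:25.
Hana free: 11:40-12:10, 14:25-15:20 (invert busy blocks within the working day).
Ines free: 08:00-09:35, 09:40-11:00, 13:40-17:45 (invert busy blocks within the working day).
Callum free: 08:55-12:00, 12:35-13:25, 17:25-17:55.
Sofia free: 09:25-10:35, 11:30-12:30, 13:05-18:00.
Jonas free: 08:05-10:00, 15:05-16:00.
Zubin ∩ Hana: 11:40-12:10, 14:25-15:20.
Zubin ∩ Hana ∩ Ines: 14:25-15:20.
Zubin ∩ Hana ∩ Ines ∩ Callum: ∅.
Zubin ∩ Hana ∩ Ines ∩ Callum ∩ Sofia: ∅.
Zubin ∩ Hana ∩ Ines ∩ Callum ∩ Sofia ∩ Jonas: ∅.
There is no time when everyone is free.
No common window exists, so the longest block is 0 minutes.

0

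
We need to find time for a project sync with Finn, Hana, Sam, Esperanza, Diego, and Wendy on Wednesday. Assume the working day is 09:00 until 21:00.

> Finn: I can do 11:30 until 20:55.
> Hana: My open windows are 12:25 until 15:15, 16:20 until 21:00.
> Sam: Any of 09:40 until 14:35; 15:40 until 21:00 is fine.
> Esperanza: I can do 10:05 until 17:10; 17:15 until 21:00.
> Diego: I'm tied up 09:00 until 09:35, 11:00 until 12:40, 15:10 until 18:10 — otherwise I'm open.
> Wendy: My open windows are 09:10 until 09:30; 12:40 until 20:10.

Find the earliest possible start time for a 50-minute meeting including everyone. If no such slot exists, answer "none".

12:40

Finn free: 11:30-20:55.
Hana free: 12:25-15:15, 16:20-21:00.
Sam free: 09:40-14:35, 15:40-21:00.
Esperanza free: 10:05-17:10, 17:15-21:00.
Diego free: 09:35-11:00, 12:40-15:10, 18:10-21:00 (invert busy blocks within the working day).
Wendy free: 09:10-09:30, 12:40-20:10.
Finn ∩ Hana: 12:25-15:15, 16:20-20:55.
Finn ∩ Hana ∩ Sam: 12:25-14:35, 16:20-20:55.
Finn ∩ Hana ∩ Sam ∩ Esperanza: 12:25-14:35, 16:20-17:10, 17:15-20:55.
Finn ∩ Hana ∩ Sam ∩ Esperanza ∩ Diego: 12:40-14:35, 18:10-20:55.
Finn ∩ Hana ∩ Sam ∩ Esperanza ∩ Diego ∩ Wendy: 12:40-14:35, 18:10-20:10.
The first common window of at least 50 minutes is 12:40-14:35, so the earliest start is 12:40.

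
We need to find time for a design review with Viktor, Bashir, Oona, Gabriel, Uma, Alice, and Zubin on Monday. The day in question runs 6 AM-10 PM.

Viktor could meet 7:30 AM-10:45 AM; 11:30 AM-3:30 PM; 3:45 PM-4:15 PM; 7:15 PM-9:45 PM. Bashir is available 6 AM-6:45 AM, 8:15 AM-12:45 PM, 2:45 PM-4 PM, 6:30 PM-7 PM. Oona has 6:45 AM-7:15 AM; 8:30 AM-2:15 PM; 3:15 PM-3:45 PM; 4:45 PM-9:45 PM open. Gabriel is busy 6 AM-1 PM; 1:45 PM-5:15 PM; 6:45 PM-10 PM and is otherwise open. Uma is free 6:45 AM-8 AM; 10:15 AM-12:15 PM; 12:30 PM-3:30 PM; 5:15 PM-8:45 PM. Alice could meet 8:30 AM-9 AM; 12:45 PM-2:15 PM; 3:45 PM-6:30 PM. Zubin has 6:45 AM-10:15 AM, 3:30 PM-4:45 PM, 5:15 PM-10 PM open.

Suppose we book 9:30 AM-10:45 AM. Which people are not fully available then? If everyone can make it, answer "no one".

Alice, Gabriel, Uma, Zubin

Viktor free: 07:30-10:45, 11:30-15:30, 15:45-16:15, 19:15-21:45.
Bashir free: 06:00-06:45, 08:15-12:45, 14:45-16:00, 18:30-19:00.
Oona free: 06:45-07:15, 08:30-14:15, 15:15-15:45, 16:45-21:45.
Gabriel free: 13:00-13:45, 17:15-18:45 (invert busy blocks within the working day).
Uma free: 06:45-08:00, 10:15-12:15, 12:30-15:30, 17:15-20:45.
Alice free: 08:30-09:00, 12:45-14:15, 15:45-18:30.
Zubin free: 06:45-10:15, 15:30-16:45, 17:15-22:00.
Viktor: free for 09:30-10:45. Bashir: free for 09:30-10:45. Oona: free for 09:30-10:45. Gabriel: not fully free for 09:30-10:45. Uma: not fully free for 09:30-10:45. Alice: not fully free for 09:30-10:45. Zubin: not fully free for 09:30-10:45.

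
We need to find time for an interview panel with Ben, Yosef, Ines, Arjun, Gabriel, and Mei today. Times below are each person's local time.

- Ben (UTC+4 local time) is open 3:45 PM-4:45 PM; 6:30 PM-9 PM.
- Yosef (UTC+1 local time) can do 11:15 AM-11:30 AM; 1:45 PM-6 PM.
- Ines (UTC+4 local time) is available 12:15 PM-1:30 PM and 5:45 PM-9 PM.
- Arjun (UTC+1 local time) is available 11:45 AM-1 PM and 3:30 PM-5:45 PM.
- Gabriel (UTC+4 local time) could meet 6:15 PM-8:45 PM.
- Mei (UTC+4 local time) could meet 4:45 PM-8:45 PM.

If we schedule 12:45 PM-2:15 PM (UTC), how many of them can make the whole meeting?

Ben in UTC: 11:45-12:45, 14:30-17:00 (subtract 4h to convert from UTC+4).
Yosef in UTC: 10:15-10:30, 12:45-17:00 (subtract 1h to convert from UTC+1).
Ines in UTC: 08:15-09:30, 13:45-17:00 (subtract 4h to convert from UTC+4).
Arjun in UTC: 10:45-12:00, 14:30-16:45 (subtract 1h to convert from UTC+1).
Gabriel in UTC: 14:15-16:45 (subtract 4h to convert from UTC+4).
Mei in UTC: 12:45-16:45 (subtract 4h to convert from UTC+4).
Yosef and Mei can make the full 12:45-14:15 slot — that's 2.

2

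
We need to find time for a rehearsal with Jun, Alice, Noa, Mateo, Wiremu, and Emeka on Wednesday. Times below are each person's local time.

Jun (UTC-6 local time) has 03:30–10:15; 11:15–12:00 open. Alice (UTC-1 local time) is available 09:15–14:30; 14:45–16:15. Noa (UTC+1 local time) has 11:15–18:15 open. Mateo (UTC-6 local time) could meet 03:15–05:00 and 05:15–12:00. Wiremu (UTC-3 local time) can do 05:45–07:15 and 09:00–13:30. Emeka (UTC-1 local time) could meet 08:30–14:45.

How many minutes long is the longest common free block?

Jun in UTC: 09:30-16:15, 17:15-18:00 (add 6h to convert from UTC-6).
Alice in UTC: 10:15-15:30, 15:45-17:15 (add 1h to convert from UTC-1).
Noa in UTC: 10:15-17:15 (subtract 1h to convert from UTC+1).
Mateo in UTC: 09:15-11:00, 11:15-18:00 (add 6h to convert from UTC-6).
Wiremu in UTC: 08:45-10:15, 12:00-16:30 (add 3h to convert from UTC-3).
Emeka in UTC: 09:30-15:45 (add 1h to convert from UTC-1).
Jun ∩ Alice: 10:15-15:30, 15:45-16:15.
Jun ∩ Alice ∩ Noa: 10:15-15:30, 15:45-16:15.
Jun ∩ Alice ∩ Noa ∩ Mateo: 10:15-11:00, 11:15-15:30, 15:45-16:15.
Jun ∩ Alice ∩ Noa ∩ Mateo ∩ Wiremu: 12:00-15:30, 15:45-16:15.
Jun ∩ Alice ∩ Noa ∩ Mateo ∩ Wiremu ∩ Emeka: 12:00-15:30.
The longest is 12:00-15:30 at 210 minutes.

210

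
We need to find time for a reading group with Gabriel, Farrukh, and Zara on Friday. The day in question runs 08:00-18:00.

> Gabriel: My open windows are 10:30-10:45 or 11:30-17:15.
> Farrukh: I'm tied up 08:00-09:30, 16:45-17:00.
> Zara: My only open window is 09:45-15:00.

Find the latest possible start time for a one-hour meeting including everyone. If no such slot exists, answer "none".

14:00

Gabriel free: 10:30-10:45, 11:30-17:15.
Farrukh free: 09:30-16:45, 17:00-18:00 (invert busy blocks within the working day).
Zara free: 09:45-15:00.
Gabriel ∩ Farrukh: 10:30-10:45, 11:30-16:45, 17:00-17:15.
Gabriel ∩ Farrukh ∩ Zara: 10:30-10:45, 11:30-15:00.
Those are the intersection windows.
The last common window of at least 60 minutes is 11:30-15:00; a 60-minute meeting can start as late as 14:00 and still end by 15:00.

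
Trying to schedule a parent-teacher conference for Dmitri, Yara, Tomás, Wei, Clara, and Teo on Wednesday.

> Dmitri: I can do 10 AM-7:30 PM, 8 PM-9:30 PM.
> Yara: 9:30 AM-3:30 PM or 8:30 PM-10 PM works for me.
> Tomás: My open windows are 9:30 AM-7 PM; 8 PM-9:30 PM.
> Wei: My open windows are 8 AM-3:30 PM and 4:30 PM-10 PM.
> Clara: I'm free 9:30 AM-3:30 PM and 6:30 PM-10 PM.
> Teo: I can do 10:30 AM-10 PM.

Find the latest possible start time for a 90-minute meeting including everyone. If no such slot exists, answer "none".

Dmitri ∩ Yara: 10:00-15:30, 20:30-21:30.
Dmitri ∩ Yara ∩ Tomás: 10:00-15:30, 20:30-21:30.
Dmitri ∩ Yara ∩ Tomás ∩ Wei: 10:00-15:30, 20:30-21:30.
Dmitri ∩ Yara ∩ Tomás ∩ Wei ∩ Clara: 10:00-15:30, 20:30-21:30.
Dmitri ∩ Yara ∩ Tomás ∩ Wei ∩ Clara ∩ Teo: 10:30-15:30, 20:30-21:30.
Those are the intersection windows.
The last common window of at least 90 minutes is 10:30-15:30; a 90-minute meeting can start as late as 14:00 and still end by 15:30.

14:00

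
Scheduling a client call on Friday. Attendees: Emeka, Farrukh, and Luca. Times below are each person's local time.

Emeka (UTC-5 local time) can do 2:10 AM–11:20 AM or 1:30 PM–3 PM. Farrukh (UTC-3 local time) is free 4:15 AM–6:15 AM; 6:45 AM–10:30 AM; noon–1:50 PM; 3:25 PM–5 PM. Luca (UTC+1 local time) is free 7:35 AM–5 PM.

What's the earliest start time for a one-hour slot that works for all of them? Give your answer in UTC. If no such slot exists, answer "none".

Emeka in UTC: 07:10-16:20, 18:30-20:00 (add 5h to convert from UTC-5).
Farrukh in UTC: 07:15-09:15, 09:45-13:30, 15:00-16:50, 18:25-20:00 (add 3h to convert from UTC-3).
Luca in UTC: 06:35-16:00 (subtract 1h to convert from UTC+1).
Emeka ∩ Farrukh: 07:15-09:15, 09:45-13:30, 15:00-16:20, 18:30-20:00.
Emeka ∩ Farrukh ∩ Luca: 07:15-09:15, 09:45-13:30, 15:00-16:00.
Those are the intersection windows.
The first common window of at least 60 minutes is 07:15-09:15, so the earliest start is 07:15.

07:15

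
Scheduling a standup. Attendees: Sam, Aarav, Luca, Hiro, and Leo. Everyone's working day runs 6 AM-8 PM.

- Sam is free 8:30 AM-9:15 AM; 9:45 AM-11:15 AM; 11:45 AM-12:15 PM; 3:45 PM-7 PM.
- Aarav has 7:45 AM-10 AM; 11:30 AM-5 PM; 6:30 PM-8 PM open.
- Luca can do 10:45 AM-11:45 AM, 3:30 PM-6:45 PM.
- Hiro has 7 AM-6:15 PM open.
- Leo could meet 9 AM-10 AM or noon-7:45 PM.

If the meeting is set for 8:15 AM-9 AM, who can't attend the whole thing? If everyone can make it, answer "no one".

Sam: not fully free for 08:15-09:00. Aarav: free for 08:15-09:00. Luca: not fully free for 08:15-09:00. Hiro: free for 08:15-09:00. Leo: not fully free for 08:15-09:00.

Leo, Luca, Sam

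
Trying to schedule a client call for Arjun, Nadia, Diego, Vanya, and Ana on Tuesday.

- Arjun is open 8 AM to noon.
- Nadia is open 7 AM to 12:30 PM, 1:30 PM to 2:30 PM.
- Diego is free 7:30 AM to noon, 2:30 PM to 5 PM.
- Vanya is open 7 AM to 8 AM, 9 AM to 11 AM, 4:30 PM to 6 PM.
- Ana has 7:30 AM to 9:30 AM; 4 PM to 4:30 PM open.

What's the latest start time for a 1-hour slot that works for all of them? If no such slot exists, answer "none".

Arjun ∩ Nadia: 08:00-12:00.
Arjun ∩ Nadia ∩ Diego: 08:00-12:00.
Arjun ∩ Nadia ∩ Diego ∩ Vanya: 09:00-11:00.
Arjun ∩ Nadia ∩ Diego ∩ Vanya ∩ Ana: 09:00-09:30.
No common window is at least 60 minutes long.

none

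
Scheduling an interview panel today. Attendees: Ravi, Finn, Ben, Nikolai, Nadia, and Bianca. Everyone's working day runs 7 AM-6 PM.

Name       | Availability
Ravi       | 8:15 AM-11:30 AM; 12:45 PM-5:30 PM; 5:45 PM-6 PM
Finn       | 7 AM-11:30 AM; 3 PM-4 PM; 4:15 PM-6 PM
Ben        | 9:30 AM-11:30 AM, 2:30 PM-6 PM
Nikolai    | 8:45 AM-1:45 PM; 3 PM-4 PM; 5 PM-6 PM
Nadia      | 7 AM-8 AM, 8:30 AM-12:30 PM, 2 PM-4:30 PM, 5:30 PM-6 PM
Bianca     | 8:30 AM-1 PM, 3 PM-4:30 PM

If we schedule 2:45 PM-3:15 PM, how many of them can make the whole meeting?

3

Ravi, Ben, and Nadia can make the full 14:45-15:15 slot — that's 3.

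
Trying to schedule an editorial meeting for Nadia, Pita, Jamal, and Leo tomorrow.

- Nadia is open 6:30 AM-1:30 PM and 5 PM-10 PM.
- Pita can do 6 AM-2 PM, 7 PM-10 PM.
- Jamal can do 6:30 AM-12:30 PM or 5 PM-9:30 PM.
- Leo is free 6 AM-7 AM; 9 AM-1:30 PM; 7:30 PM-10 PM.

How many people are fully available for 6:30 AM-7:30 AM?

Nadia, Pita, and Jamal can make the full 06:30-07:30 slot — that's 3.

3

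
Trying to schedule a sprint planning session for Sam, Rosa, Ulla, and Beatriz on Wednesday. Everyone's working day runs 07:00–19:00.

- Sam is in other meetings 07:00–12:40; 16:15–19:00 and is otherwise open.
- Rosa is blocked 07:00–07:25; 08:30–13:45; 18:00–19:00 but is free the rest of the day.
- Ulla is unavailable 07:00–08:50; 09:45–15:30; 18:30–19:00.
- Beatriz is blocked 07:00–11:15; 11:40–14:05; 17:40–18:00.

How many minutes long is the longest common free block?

45

Sam free: 12:40-16:15 (invert busy blocks within the working day).
Rosa free: 07:25-08:30, 13:45-18:00 (invert busy blocks within the working day).
Ulla free: 08:50-09:45, 15:30-18:30 (invert busy blocks within the working day).
Beatriz free: 11:15-11:40, 14:05-17:40, 18:00-19:00 (invert busy blocks within the working day).
Sam ∩ Rosa: 13:45-16:15.
Sam ∩ Rosa ∩ Ulla: 15:30-16:15.
Sam ∩ Rosa ∩ Ulla ∩ Beatriz: 15:30-16:15.
So the common availability across everyone is 15:30-16:15.
The longest is 15:30-16:15 at 45 minutes.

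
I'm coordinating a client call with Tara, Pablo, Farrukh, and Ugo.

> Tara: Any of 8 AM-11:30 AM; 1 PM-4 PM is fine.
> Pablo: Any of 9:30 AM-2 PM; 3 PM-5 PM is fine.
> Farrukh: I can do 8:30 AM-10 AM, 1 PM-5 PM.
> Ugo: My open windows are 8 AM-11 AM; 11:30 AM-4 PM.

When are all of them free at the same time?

09:30-10:00, 13:00-14:00, 15:00-16:00

Tara ∩ Pablo: 09:30-11:30, 13:00-14:00, 15:00-16:00.
Tara ∩ Pablo ∩ Farrukh: 09:30-10:00, 13:00-14:00, 15:00-16:00.
Tara ∩ Pablo ∩ Farrukh ∩ Ugo: 09:30-10:00, 13:00-14:00, 15:00-16:00.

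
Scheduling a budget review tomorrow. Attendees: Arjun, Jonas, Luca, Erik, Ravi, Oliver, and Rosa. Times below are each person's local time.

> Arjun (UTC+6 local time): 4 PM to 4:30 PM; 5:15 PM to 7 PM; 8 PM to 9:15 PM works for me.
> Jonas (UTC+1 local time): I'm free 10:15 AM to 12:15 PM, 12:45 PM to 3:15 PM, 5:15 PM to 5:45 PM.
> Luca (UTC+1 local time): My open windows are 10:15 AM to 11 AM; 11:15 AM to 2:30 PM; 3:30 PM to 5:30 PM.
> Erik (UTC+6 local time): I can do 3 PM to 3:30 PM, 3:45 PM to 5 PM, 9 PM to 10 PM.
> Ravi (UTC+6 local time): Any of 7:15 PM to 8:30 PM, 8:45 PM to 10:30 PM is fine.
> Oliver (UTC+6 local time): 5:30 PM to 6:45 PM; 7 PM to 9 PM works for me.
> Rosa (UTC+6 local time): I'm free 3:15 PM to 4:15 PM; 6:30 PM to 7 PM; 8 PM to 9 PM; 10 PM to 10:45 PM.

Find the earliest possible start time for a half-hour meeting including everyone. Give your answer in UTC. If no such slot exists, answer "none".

none

Arjun in UTC: 10:00-10:30, 11:15-13:00, 14:00-15:15 (subtract 6h to convert from UTC+6).
Jonas in UTC: 09:15-11:15, 11:45-14:15, 16:15-16:45 (subtract 1h to convert from UTC+1).
Luca in UTC: 09:15-10:00, 10:15-13:30, 14:30-16:30 (subtract 1h to convert from UTC+1).
Erik in UTC: 09:00-09:30, 09:45-11:00, 15:00-16:00 (subtract 6h to convert from UTC+6).
Ravi in UTC: 13:15-14:30, 14:45-16:30 (subtract 6h to convert from UTC+6).
Oliver in UTC: 11:30-12:45, 13:00-15:00 (subtract 6h to convert from UTC+6).
Rosa in UTC: 09:15-10:15, 12:30-13:00, 14:00-15:00, 16:00-16:45 (subtract 6h to convert from UTC+6).
Arjun ∩ Jonas: 10:00-10:30, 11:45-13:00, 14:00-14:15.
Arjun ∩ Jonas ∩ Luca: 10:15-10:30, 11:45-13:00.
Arjun ∩ Jonas ∩ Luca ∩ Erik: 10:15-10:30.
Arjun ∩ Jonas ∩ Luca ∩ Erik ∩ Ravi: ∅.
Arjun ∩ Jonas ∩ Luca ∩ Erik ∩ Ravi ∩ Oliver: ∅.
Arjun ∩ Jonas ∩ Luca ∩ Erik ∩ Ravi ∩ Oliver ∩ Rosa: ∅.
There is no time when everyone is free.
No common window is at least 30 minutes long.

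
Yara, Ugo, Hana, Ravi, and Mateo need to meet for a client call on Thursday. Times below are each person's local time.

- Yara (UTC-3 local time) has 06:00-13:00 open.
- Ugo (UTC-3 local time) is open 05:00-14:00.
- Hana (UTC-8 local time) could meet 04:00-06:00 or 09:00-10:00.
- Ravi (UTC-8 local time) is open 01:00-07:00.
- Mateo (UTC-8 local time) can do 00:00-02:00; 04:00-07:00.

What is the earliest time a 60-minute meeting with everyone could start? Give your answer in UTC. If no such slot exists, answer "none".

Yara in UTC: 09:00-16:00 (add 3h to convert from UTC-3).
Ugo in UTC: 08:00-17:00 (add 3h to convert from UTC-3).
Hana in UTC: 12:00-14:00, 17:00-18:00 (add 8h to convert from UTC-8).
Ravi in UTC: 09:00-15:00 (add 8h to convert from UTC-8).
Mateo in UTC: 08:00-10:00, 12:00-15:00 (add 8h to convert from UTC-8).
Yara ∩ Ugo: 09:00-16:00.
Yara ∩ Ugo ∩ Hana: 12:00-14:00.
Yara ∩ Ugo ∩ Hana ∩ Ravi: 12:00-14:00.
Yara ∩ Ugo ∩ Hana ∩ Ravi ∩ Mateo: 12:00-14:00.
So the common availability across everyone is 12:00-14:00.
The first common window of at least 60 minutes is 12:00-14:00, so the earliest start is 12:00.

12:00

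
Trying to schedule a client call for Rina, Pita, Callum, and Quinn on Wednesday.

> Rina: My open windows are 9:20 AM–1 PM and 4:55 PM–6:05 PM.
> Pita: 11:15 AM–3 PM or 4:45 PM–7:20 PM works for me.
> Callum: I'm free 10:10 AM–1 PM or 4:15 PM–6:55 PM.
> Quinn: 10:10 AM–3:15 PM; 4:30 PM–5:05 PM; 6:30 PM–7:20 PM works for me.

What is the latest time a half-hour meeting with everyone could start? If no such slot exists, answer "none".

12:30

Rina ∩ Pita: 11:15-13:00, 16:55-18:05.
Rina ∩ Pita ∩ Callum: 11:15-13:00, 16:55-18:05.
Rina ∩ Pita ∩ Callum ∩ Quinn: 11:15-13:00, 16:55-17:05.
The last common window of at least 30 minutes is 11:15-13:00; a 30-minute meeting can start as late as 12:30 and still end by 13:00.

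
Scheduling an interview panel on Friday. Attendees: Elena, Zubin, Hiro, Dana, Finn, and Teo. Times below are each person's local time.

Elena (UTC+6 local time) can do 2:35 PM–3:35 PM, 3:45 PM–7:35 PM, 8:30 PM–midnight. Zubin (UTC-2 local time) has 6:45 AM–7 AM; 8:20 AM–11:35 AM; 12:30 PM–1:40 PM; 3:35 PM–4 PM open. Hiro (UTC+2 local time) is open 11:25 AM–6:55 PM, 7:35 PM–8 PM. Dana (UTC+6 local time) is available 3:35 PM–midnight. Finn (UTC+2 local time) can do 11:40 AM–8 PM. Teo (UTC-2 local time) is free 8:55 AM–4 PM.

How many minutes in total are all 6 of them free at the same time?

Elena in UTC: 08:35-09:35, 09:45-13:35, 14:30-18:00 (subtract 6h to convert from UTC+6).
Zubin in UTC: 08:45-09:00, 10:20-13:35, 14:30-15:40, 17:35-18:00 (add 2h to convert from UTC-2).
Hiro in UTC: 09:25-16:55, 17:35-18:00 (subtract 2h to convert from UTC+2).
Dana in UTC: 09:35-18:00 (subtract 6h to convert from UTC+6).
Finn in UTC: 09:40-18:00 (subtract 2h to convert from UTC+2).
Teo in UTC: 10:55-18:00 (add 2h to convert from UTC-2).
Elena ∩ Zubin: 08:45-09:00, 10:20-13:35, 14:30-15:40, 17:35-18:00.
Elena ∩ Zubin ∩ Hiro: 10:20-13:35, 14:30-15:40, 17:35-18:00.
Elena ∩ Zubin ∩ Hiro ∩ Dana: 10:20-13:35, 14:30-15:40, 17:35-18:00.
Elena ∩ Zubin ∩ Hiro ∩ Dana ∩ Finn: 10:20-13:35, 14:30-15:40, 17:35-18:00.
Elena ∩ Zubin ∩ Hiro ∩ Dana ∩ Finn ∩ Teo: 10:55-13:35, 14:30-15:40, 17:35-18:00.
So the common availability across everyone is 10:55-13:35, 14:30-15:40, 17:35-18:00.
Summing the common windows: 160 + 70 + 25 = 255 minutes.

255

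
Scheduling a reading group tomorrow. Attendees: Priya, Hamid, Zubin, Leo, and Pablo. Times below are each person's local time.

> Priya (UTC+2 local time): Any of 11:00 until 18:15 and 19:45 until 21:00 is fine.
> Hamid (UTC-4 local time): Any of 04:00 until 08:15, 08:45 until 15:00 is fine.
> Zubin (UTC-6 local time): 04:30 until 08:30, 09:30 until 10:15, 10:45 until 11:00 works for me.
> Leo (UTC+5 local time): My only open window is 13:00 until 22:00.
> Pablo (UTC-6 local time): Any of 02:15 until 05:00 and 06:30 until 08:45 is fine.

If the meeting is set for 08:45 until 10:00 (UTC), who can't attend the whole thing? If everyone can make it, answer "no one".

Priya in UTC: 09:00-16:15, 17:45-19:00 (subtract 2h to convert from UTC+2).
Hamid in UTC: 08:00-12:15, 12:45-19:00 (add 4h to convert from UTC-4).
Zubin in UTC: 10:30-14:30, 15:30-16:15, 16:45-17:00 (add 6h to convert from UTC-6).
Leo in UTC: 08:00-17:00 (subtract 5h to convert from UTC+5).
Pablo in UTC: 08:15-11:00, 12:30-14:45 (add 6h to convert from UTC-6).
Priya: not fully free for 08:45-10:00. Hamid: free for 08:45-10:00. Zubin: not fully free for 08:45-10:00. Leo: free for 08:45-10:00. Pablo: free for 08:45-10:00.

Priya, Zubin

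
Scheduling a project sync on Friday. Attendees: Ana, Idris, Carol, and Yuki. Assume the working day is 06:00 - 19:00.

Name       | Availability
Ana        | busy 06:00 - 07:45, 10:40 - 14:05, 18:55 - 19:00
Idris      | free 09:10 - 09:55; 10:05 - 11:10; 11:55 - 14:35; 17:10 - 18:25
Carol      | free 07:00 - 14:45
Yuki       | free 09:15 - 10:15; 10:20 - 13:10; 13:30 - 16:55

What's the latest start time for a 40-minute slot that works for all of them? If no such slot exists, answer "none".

09:15

Ana free: 07:45-10:40, 14:05-18:55 (invert busy blocks within the working day).
Idris free: 09:10-09:55, 10:05-11:10, 11:55-14:35, 17:10-18:25.
Carol free: 07:00-14:45.
Yuki free: 09:15-10:15, 10:20-13:10, 13:30-16:55.
Ana ∩ Idris: 09:10-09:55, 10:05-10:40, 14:05-14:35, 17:10-18:25.
Ana ∩ Idris ∩ Carol: 09:10-09:55, 10:05-10:40, 14:05-14:35.
Ana ∩ Idris ∩ Carol ∩ Yuki: 09:15-09:55, 10:05-10:15, 10:20-10:40, 14:05-14:35.
The last common window of at least 40 minutes is 09:15-09:55; a 40-minute meeting can start as late as 09:15 and still end by 09:55.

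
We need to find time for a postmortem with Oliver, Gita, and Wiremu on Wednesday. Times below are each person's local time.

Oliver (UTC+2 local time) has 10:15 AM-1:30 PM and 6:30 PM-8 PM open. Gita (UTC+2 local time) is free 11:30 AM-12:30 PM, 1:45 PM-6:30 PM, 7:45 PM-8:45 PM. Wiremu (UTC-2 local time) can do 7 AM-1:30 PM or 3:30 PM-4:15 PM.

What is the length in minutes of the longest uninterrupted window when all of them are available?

Oliver in UTC: 08:15-11:30, 16:30-18:00 (subtract 2h to convert from UTC+2).
Gita in UTC: 09:30-10:30, 11:45-16:30, 17:45-18:45 (subtract 2h to convert from UTC+2).
Wiremu in UTC: 09:00-15:30, 17:30-18:15 (add 2h to convert from UTC-2).
Oliver ∩ Gita: 09:30-10:30, 17:45-18:00.
Oliver ∩ Gita ∩ Wiremu: 09:30-10:30, 17:45-18:00.
The longest is 09:30-10:30 at 60 minutes.

60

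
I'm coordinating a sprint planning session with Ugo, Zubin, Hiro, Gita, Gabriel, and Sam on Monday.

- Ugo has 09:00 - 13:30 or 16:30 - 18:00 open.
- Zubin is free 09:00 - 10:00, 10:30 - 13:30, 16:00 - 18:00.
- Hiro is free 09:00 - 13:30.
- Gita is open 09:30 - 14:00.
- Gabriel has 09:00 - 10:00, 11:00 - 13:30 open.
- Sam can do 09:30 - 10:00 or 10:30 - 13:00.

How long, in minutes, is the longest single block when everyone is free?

Ugo ∩ Zubin: 09:00-10:00, 10:30-13:30, 16:30-18:00.
Ugo ∩ Zubin ∩ Hiro: 09:00-10:00, 10:30-13:30.
Ugo ∩ Zubin ∩ Hiro ∩ Gita: 09:30-10:00, 10:30-13:30.
Ugo ∩ Zubin ∩ Hiro ∩ Gita ∩ Gabriel: 09:30-10:00, 11:00-13:30.
Ugo ∩ Zubin ∩ Hiro ∩ Gita ∩ Gabriel ∩ Sam: 09:30-10:00, 11:00-13:00.
The longest is 11:00-13:00 at 120 minutes.

120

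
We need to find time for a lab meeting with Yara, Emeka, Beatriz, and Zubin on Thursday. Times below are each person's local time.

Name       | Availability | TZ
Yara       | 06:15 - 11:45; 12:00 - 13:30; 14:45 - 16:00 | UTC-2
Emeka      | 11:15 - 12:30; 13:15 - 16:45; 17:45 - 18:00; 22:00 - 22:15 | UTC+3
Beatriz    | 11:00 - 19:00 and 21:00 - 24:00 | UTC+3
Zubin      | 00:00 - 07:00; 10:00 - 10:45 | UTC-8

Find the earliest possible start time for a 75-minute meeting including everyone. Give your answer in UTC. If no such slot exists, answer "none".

Yara in UTC: 08:15-13:45, 14:00-15:30, 16:45-18:00 (add 2h to convert from UTC-2).
Emeka in UTC: 08:15-09:30, 10:15-13:45, 14:45-15:00, 19:00-19:15 (subtract 3h to convert from UTC+3).
Beatriz in UTC: 08:00-16:00, 18:00-21:00 (subtract 3h to convert from UTC+3).
Zubin in UTC: 08:00-15:00, 18:00-18:45 (add 8h to convert from UTC-8).
Yara ∩ Emeka: 08:15-09:30, 10:15-13:45, 14:45-15:00.
Yara ∩ Emeka ∩ Beatriz: 08:15-09:30, 10:15-13:45, 14:45-15:00.
Yara ∩ Emeka ∩ Beatriz ∩ Zubin: 08:15-09:30, 10:15-13:45, 14:45-15:00.
The first common window of at least 75 minutes is 08:15-09:30, so the earliest start is 08:15.

08:15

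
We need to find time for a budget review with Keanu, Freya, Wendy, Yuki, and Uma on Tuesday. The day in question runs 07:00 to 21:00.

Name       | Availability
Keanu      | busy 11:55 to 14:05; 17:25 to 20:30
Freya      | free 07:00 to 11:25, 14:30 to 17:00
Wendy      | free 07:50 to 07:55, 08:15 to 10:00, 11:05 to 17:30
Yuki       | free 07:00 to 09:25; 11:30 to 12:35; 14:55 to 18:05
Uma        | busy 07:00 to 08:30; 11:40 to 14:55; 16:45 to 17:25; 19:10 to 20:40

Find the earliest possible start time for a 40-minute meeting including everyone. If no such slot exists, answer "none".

08:30

Keanu free: 07:00-11:55, 14:05-17:25, 20:30-21:00 (invert busy blocks within the working day).
Freya free: 07:00-11:25, 14:30-17:00.
Wendy free: 07:50-07:55, 08:15-10:00, 11:05-17:30.
Yuki free: 07:00-09:25, 11:30-12:35, 14:55-18:05.
Uma free: 08:30-11:40, 14:55-16:45, 17:25-19:10, 20:40-21:00 (invert busy blocks within the working day).
Keanu ∩ Freya: 07:00-11:25, 14:30-17:00.
Keanu ∩ Freya ∩ Wendy: 07:50-07:55, 08:15-10:00, 11:05-11:25, 14:30-17:00.
Keanu ∩ Freya ∩ Wendy ∩ Yuki: 07:50-07:55, 08:15-09:25, 14:55-17:00.
Keanu ∩ Freya ∩ Wendy ∩ Yuki ∩ Uma: 08:30-09:25, 14:55-16:45.
The first common window of at least 40 minutes is 08:30-09:25, so the earliest start is 08:30.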